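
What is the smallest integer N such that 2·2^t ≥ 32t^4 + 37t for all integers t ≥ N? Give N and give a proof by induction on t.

N = 22

At t = 21: 4194304 < 6224169, so the inequality fails and N ≥ 22. We prove 2·2^t ≥ 32t^4 + 37t for all t ≥ 22.
Base step (t = 22): 2·2^t = 8388608 and 32t^4 + 37t = 7497006, so 8388608 ≥ 7497006.
For the inductive step, assume it holds for an arbitrary m ≥ 22, so 2·2^m ≥ 32m^4 + 37m.
Then 2·2^(m + 1) = 2·(2·2^m) ≥ 2·(32m^4 + 37m).
Also, for m ≥ 22 we have 2·(32m^4 + 37m) ≥ 32(m+1)^4 + 37(m+1), since 2·(32m^4 + 37m) − (32(m+1)^4 + 37(m+1)) = 32m^4 - 128m^3 - 192m^2 - 91m - 69, which is nonnegative for all m ≥ 22.
Combining, 2·2^(m + 1) ≥ 32(m+1)^4 + 37(m+1).
This completes the induction.
Hence the smallest such N is 22.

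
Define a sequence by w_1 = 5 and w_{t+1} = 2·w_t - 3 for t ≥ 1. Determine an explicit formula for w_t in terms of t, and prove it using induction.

w_t = 2^t + 3

Computing the first terms: w_1 = 5, w_2 = 7, w_3 = 11. This suggests w_t = 2^t + 3.
When t = 1: the formula gives 5 = 5 = w_1.
For the inductive step, assume it holds for an arbitrary r ≥ 1, so w_r = 2^r + 3.
Then w_{r+1} = 2·w_r - 3 = 2·(2^r + 3) - 3 = 2^(r + 1) + 3,
which is the claimed formula at t = r+1.
Hence, by induction on t, the claim holds for every t ≥ 1.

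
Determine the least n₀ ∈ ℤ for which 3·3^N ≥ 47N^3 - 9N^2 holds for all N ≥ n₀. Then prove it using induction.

n₀ = 9

At N = 8: 19683 < 23488, so the inequality fails and n₀ ≥ 9. We prove 3·3^N ≥ 47N^3 - 9N^2 for all N ≥ 9.
For the base case N = 9: 3·3^N = 59049 and 47N^3 - 9N^2 = 33534, so 59049 ≥ 33534.
Suppose the result is true for N = i, so 3·3^i ≥ 47i^3 - 9i^2.
Then 3·3^(i + 1) = 3·(3·3^i) ≥ 3·(47i^3 - 9i^2).
Also, for i ≥ 9 we have 3·(47i^3 - 9i^2) ≥ 47(i+1)^3 - 9(i+1)^2, since 3·(47i^3 - 9i^2) − (47(i+1)^3 - 9(i+1)^2) = 94i^3 - 159i^2 - 123i - 38, which is nonnegative for all i ≥ 9.
Combining, 3·3^(i + 1) ≥ 47(i+1)^3 - 9(i+1)^2.
This completes the induction.
Hence the smallest such n₀ is 9.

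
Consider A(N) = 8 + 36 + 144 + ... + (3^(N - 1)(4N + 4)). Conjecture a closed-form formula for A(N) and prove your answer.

A(N) = 3^N(2N + 1) - 1

We claim A(N) = 3^N(2N + 1) - 1 for all N ≥ 1.
For the base case N = 1: A(1) = 8, and the closed form gives 8. They agree.
Suppose the result is true for N = i, so A(i) = 3^i(2i + 1) - 1.
Then A(i+1) = A(i) + (4·3^i(i + 2)) = (3^i(2i + 1) - 1) + (4·3^i(i + 2)).
Simplifying, A(i+1) = 6·3^i·i + 9·3^i - 1 = 3^(i+1)(2(i+1) + 1) - 1,
which is the closed form with N = i+1.
By induction, the statement is established for all N ≥ 1.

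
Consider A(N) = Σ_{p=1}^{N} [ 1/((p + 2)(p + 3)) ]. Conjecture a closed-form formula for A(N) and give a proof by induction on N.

A(N) = N/(3(N + 3))

We claim A(N) = N/(3(N + 3)) for all N ≥ 1.
For the base case N = 1: A(1) = 1/12, and the closed form gives 1/12. They agree.
Inductive step: assume the claim holds for N = p, so A(p) = p/(3(p + 3)).
Then A(p+1) = A(p) + (1/((p + 3)(p + 4))) = (p/(3(p + 3))) + (1/((p + 3)(p + 4))).
Simplifying, A(p+1) = (p + 1)/(3(p + 4)) = (p+1)/(3((p+1) + 3)),
which is the closed form with N = p+1.
By the principle of mathematical induction, the result holds for all N ≥ 1.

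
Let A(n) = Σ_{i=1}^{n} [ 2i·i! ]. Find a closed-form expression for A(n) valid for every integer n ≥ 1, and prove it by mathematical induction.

A(n) = (2n + 2)n! - 2

We claim A(n) = (2n + 2)n! - 2 for all n ≥ 1.
For the base case n = 1: A(1) = 2, and the closed form gives 2. They agree.
For the inductive step, assume it holds for an arbitrary i ≥ 1, so A(i) = (2i + 2)i! - 2.
Then A(i+1) = A(i) + (2(i + 1)(i + 1)!) = ((2i + 2)i! - 2) + (2(i + 1)(i + 1)!).
Simplifying, A(i+1) = (2(i+1) + 2)(i+1)! - 2,
which is the closed form with n = i+1.
This completes the induction.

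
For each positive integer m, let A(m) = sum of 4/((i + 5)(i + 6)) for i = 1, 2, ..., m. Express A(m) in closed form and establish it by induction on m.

We claim A(m) = 2m/(3(m + 6)) for all m ≥ 1.
Base case (m = 1): A(1) = 2/21, and the closed form gives 2/21. They agree.
Inductive step: assume the claim holds for m = i, so A(i) = 2i/(3(i + 6)).
Then A(i+1) = A(i) + (4/((i + 6)(i + 7))) = (2i/(3(i + 6))) + (4/((i + 6)(i + 7))).
Simplifying, A(i+1) = 2(i + 1)/(3(i + 7)) = 2(i+1)/(3((i+1) + 6)),
which is the closed form with m = i+1.
This completes the induction.

A(m) = 2m/(3(m + 6))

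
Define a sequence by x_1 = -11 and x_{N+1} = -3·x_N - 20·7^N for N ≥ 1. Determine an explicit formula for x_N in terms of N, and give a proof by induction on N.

Computing the first terms: x_1 = -11, x_2 = -107, x_3 = -659. This suggests x_N = -(-3)^N - 2·7^N.
Base case (N = 1): the formula gives -11 = -11 = x_1.
Suppose the result is true for N = p, so x_p = -(-3)^p - 2·7^p.
Then x_{p+1} = -3·x_p - 20·7^p = -3·(-(-3)^p - 2·7^p) - 20·7^p = -(-3)^(p + 1) - 2·7^(p + 1),
which is the claimed formula at N = p+1.
By induction, the statement is established for all N ≥ 1.

x_N = -(-3)^N - 2·7^N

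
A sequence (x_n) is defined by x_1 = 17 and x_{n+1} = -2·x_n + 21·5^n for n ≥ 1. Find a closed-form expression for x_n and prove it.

x_n = -(-2)^n + 3·5^n

Computing the first terms: x_1 = 17, x_2 = 71, x_3 = 383. This suggests x_n = -(-2)^n + 3·5^n.
Base step (n = 1): the formula gives 17 = 17 = x_1.
Suppose the result is true for n = j, so x_j = -(-2)^j + 3·5^j.
Then x_{j+1} = -2·x_j + 21·5^j = -2·(-(-2)^j + 3·5^j) + 21·5^j = -(-2)^(j + 1) + 3·5^(j + 1),
which is the claimed formula at n = j+1.
Hence, by induction on n, the claim holds for every n ≥ 1.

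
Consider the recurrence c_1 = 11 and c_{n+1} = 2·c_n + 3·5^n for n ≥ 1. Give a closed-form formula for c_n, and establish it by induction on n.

c_n = 3·2^n + 5^n

Computing the first terms: c_1 = 11, c_2 = 37, c_3 = 149. This suggests c_n = 3·2^n + 5^n.
For the base case n = 1: the formula gives 11 = 11 = c_1.
For the inductive step, assume it holds for an arbitrary i ≥ 1, so c_i = 3·2^i + 5^i.
Then c_{i+1} = 2·c_i + 3·5^i = 2·(3·2^i + 5^i) + 3·5^i = 3·2^(i + 1) + 5^(i + 1),
which is the claimed formula at n = i+1.
By the principle of mathematical induction, the result holds for all n ≥ 1.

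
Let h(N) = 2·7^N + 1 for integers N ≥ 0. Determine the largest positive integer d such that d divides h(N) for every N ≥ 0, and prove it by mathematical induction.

Computing the first values: h(0) = 3 and h(1) = 15; gcd(3, 15) = 3, so d ≤ 3.
We prove 3 | 2·7^N + 1 for all N ≥ 0 by induction on N.
For the base case N = 0: h(0) = 3 = 3·(1), so 3 | h(0).
Inductive step: suppose the statement holds for some r ≥ 0, i.e. 3 | h(r). Then
h(r+1) = 2·7^(r+1) + 1 = 7·(2·7^r + 1) - 6 = 7·h(r) - 6. The first term is divisible by 3 by the inductive hypothesis, and -6 is divisible by 3. Hence 3 | h(r+1).
By induction, the statement is established for all N ≥ 0.
Therefore the largest such d is 3.

d = 3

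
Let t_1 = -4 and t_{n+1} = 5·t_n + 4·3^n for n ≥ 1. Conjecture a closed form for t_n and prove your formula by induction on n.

Computing the first terms: t_1 = -4, t_2 = -8, t_3 = -4. This suggests t_n = -2·3^n + 2·5^(n - 1).
For the base case n = 1: the formula gives -4 = -4 = t_1.
Suppose the result is true for n = r, so t_r = -2·3^r + 2·5^(r - 1).
Then t_{r+1} = 5·t_r + 4·3^r = 5·(-2·3^r + 2·5^(r - 1)) + 4·3^r = -2·3^(r + 1) + 2·5^r = -2·3^(r+1) + 2·5^((r+1) - 1),
which is the claimed formula at n = r+1.
By induction, the statement is established for all n ≥ 1.

t_n = -2·3^n + 2·5^(n - 1)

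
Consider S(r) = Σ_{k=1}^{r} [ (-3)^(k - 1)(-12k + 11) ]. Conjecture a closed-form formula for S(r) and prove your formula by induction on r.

We claim S(r) = (-3)^r(3r - 2) + 2 for all r ≥ 1.
Base case (r = 1): S(1) = -1, and the closed form gives -1. They agree.
Suppose the result is true for r = k, so S(k) = (-3)^k(3k - 2) + 2.
Then S(k+1) = S(k) + ((-3)^k(-12k - 1)) = ((-3)^k(3k - 2) + 2) + ((-3)^k(-12k - 1)).
Simplifying, S(k+1) = (-3)^(k + 1) - (-3)^(k + 2)k + 2 = (-3)^(k+1)(3(k+1) - 2) + 2,
which is the closed form with r = k+1.
By induction, the statement is established for all r ≥ 1.

S(r) = (-3)^r(3r - 2) + 2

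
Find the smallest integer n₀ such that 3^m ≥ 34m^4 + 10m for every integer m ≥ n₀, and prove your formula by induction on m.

At m = 12: 531441 < 705144, so the inequality fails and n₀ ≥ 13. We prove 3^m ≥ 34m^4 + 10m for all m ≥ 13.
Base step (m = 13): 3^m = 1594323 and 34m^4 + 10m = 971204, so 1594323 ≥ 971204.
Suppose the result is true for m = j, so 3^j ≥ 34j^4 + 10j.
Then 3^(j + 1) = 3·(3^j) ≥ 3·(34j^4 + 10j).
Also, for j ≥ 13 we have 3·(34j^4 + 10j) ≥ 34(j+1)^4 + 10(j+1), since 3·(34j^4 + 10j) − (34(j+1)^4 + 10(j+1)) = 68j^4 - 136j^3 - 204j^2 - 116j - 44, which is nonnegative for all j ≥ 13.
Combining, 3^(j + 1) ≥ 34(j+1)^4 + 10(j+1).
Hence, by induction on m, the claim holds for every m ≥ 13.
Hence the smallest such n₀ is 13.

n₀ = 13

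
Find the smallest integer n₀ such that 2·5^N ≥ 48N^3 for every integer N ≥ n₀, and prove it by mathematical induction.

n₀ = 5

At N = 4: 1250 < 3072, so the inequality fails and n₀ ≥ 5. We prove 2·5^N ≥ 48N^3 for all N ≥ 5.
For the base case N = 5: 2·5^N = 6250 and 48N^3 = 6000, so 6250 ≥ 6000.
Inductive step: assume the claim holds for N = p, so 2·5^p ≥ 48p^3.
Then 2·5^(p + 1) = 5·(2·5^p) ≥ 5·(48p^3).
Also, for p ≥ 5 we have 5·(48p^3) ≥ 48(p+1)^3, since 5 ≥ (1 + 1/p)^3 for all p ≥ 5.
Combining, 2·5^(p + 1) ≥ 48(p+1)^3.
Hence, by induction on N, the claim holds for every N ≥ 5.
Hence the smallest such n₀ is 5.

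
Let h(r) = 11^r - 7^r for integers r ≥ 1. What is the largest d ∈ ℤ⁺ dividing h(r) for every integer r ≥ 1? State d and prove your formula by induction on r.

Computing the first values: h(1) = 4 and h(2) = 72; gcd(4, 72) = 4, so d ≤ 4.
We prove 4 | 11^r - 7^r for all r ≥ 1 by induction on r.
For the base case r = 1: h(1) = 4 = 4·(1), so 4 | h(1).
Inductive step: suppose the statement holds for some i ≥ 1, i.e. 4 | h(i). Then
11^{i+1} − 7^{i+1} = 11·11^i − 7·7^i = 11·(11^i − 7^i) + (4)·7^i. The first term is divisible by 4 by the inductive hypothesis, and the second term (4)·7^i is divisible by 4 since 4 | 4. Hence 4 | h(i+1).
This completes the induction.
Therefore the largest such d is 4.

d = 4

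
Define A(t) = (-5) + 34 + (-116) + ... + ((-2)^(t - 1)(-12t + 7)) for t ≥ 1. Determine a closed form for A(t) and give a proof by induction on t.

We claim A(t) = (-2)^t(4t - 1) + 1 for all t ≥ 1.
Base step (t = 1): A(1) = -5, and the closed form gives -5. They agree.
Inductive step: assume the claim holds for t = p, so A(p) = (-2)^p(4p - 1) + 1.
Then A(p+1) = A(p) + ((-2)^p(-12p - 5)) = ((-2)^p(4p - 1) + 1) + ((-2)^p(-12p - 5)).
Simplifying, A(p+1) = -8(-2)^p·p - 6(-2)^p + 1 = (-2)^(p+1)(4(p+1) - 1) + 1,
which is the closed form with t = p+1.
This completes the induction.

A(t) = (-2)^t(4t - 1) + 1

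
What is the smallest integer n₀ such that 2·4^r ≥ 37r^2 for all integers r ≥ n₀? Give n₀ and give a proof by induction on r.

n₀ = 5

At r = 4: 512 < 592, so the inequality fails and n₀ ≥ 5. We prove 2·4^r ≥ 37r^2 for all r ≥ 5.
For the base case r = 5: 2·4^r = 2048 and 37r^2 = 925, so 2048 ≥ 925.
Inductive step: assume the claim holds for r = k, so 2·4^k ≥ 37k^2.
Then 2·4^(k + 1) = 4·(2·4^k) ≥ 4·(37k^2).
Also, for k ≥ 5 we have 4·(37k^2) ≥ 37(k+1)^2, since 4 ≥ (1 + 1/k)^2 for all k ≥ 5.
Combining, 2·4^(k + 1) ≥ 37(k+1)^2.
This completes the induction.
Hence the smallest such n₀ is 5.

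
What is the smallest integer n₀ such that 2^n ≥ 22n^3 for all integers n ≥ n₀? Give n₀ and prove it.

n₀ = 17

At n = 16: 65536 < 90112, so the inequality fails and n₀ ≥ 17. We prove 2^n ≥ 22n^3 for all n ≥ 17.
When n = 17: 2^n = 131072 and 22n^3 = 108086, so 131072 ≥ 108086.
Inductive step: assume the claim holds for n = j, so 2^j ≥ 22j^3.
Then 2^(j + 1) = 2·(2^j) ≥ 2·(22j^3).
Also, for j ≥ 17 we have 2·(22j^3) ≥ 22(j+1)^3, since 2 ≥ (1 + 1/j)^3 for all j ≥ 17.
Combining, 2^(j + 1) ≥ 22(j+1)^3.
Hence, by induction on n, the claim holds for every n ≥ 17.
Hence the smallest such n₀ is 17.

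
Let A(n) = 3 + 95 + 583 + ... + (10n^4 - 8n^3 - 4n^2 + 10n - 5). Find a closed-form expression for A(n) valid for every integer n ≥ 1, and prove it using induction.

We claim A(n) = n(2n^4 + 3n^3 - 2n^2 + n - 1) for all n ≥ 1.
When n = 1: A(1) = 3, and the closed form gives 3. They agree.
Inductive step: suppose the statement holds for some p ≥ 1, so A(p) = p(2p^4 + 3p^3 - 2p^2 + p - 1).
Then A(p+1) = A(p) + (10p^4 + 32p^3 + 32p^2 + 18p + 3) = (p(2p^4 + 3p^3 - 2p^2 + p - 1)) + (10p^4 + 32p^3 + 32p^2 + 18p + 3).
Simplifying, A(p+1) = (p + 1)(2p^4 + 11p^3 + 19p^2 + 14p + 3) = (p+1)(2(p+1)^4 + 3(p+1)^3 - 2(p+1)^2 + (p+1) - 1),
which is the closed form with n = p+1.
Hence, by induction on n, the claim holds for every n ≥ 1.

A(n) = n(2n^4 + 3n^3 - 2n^2 + n - 1)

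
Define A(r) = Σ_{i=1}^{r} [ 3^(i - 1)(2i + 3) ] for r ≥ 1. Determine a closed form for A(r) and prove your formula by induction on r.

We claim A(r) = 3^r(r + 1) - 1 for all r ≥ 1.
When r = 1: A(1) = 5, and the closed form gives 5. They agree.
For the inductive step, assume it holds for an arbitrary i ≥ 1, so A(i) = 3^i(i + 1) - 1.
Then A(i+1) = A(i) + (3^i(2i + 5)) = (3^i(i + 1) - 1) + (3^i(2i + 5)).
Simplifying, A(i+1) = 3·3^i·i + 6·3^i - 1 = 3^(i+1)((i+1) + 1) - 1,
which is the closed form with r = i+1.
This completes the induction.

A(r) = 3^r(r + 1) - 1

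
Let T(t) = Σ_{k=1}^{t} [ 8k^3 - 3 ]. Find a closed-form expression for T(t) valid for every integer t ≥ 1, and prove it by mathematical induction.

T(t) = t(2t^3 + 4t^2 + 2t - 3)

We claim T(t) = t(2t^3 + 4t^2 + 2t - 3) for all t ≥ 1.
Base case (t = 1): T(1) = 5, and the closed form gives 5. They agree.
Inductive step: suppose the statement holds for some k ≥ 1, so T(k) = k(2k^3 + 4k^2 + 2k - 3).
Then T(k+1) = T(k) + (8(k + 1)^3 - 3) = (k(2k^3 + 4k^2 + 2k - 3)) + (8(k + 1)^3 - 3).
Simplifying, T(k+1) = (k + 1)(2k^3 + 10k^2 + 16k + 5) = (k+1)(2(k+1)^3 + 4(k+1)^2 + 2(k+1) - 3),
which is the closed form with t = k+1.
By induction, the statement is established for all t ≥ 1.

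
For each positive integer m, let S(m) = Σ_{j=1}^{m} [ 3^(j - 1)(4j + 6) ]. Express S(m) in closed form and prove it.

S(m) = 2·3^m(m + 1) - 2

We claim S(m) = 2·3^m(m + 1) - 2 for all m ≥ 1.
Base step (m = 1): S(1) = 10, and the closed form gives 10. They agree.
For the inductive step, assume it holds for an arbitrary j ≥ 1, so S(j) = 2·3^j(j + 1) - 2.
Then S(j+1) = S(j) + (3^j(4j + 10)) = (2·3^j(j + 1) - 2) + (3^j(4j + 10)).
Simplifying, S(j+1) = 6·3^j·j + 12·3^j - 2 = 2·3^(j+1)((j+1) + 1) - 2,
which is the closed form with m = j+1.
By induction, the statement is established for all m ≥ 1.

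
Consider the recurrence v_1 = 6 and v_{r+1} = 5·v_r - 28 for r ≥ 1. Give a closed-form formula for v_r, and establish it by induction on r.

Computing the first terms: v_1 = 6, v_2 = 2, v_3 = -18. This suggests v_r = -5^(r - 1) + 7.
For the base case r = 1: the formula gives 6 = 6 = v_1.
Inductive step: suppose the statement holds for some p ≥ 1, so v_p = -5^(p - 1) + 7.
Then v_{p+1} = 5·v_p - 28 = 5·(-5^(p - 1) + 7) - 28 = -5^p + 7 = -5^((p+1) - 1) + 7,
which is the claimed formula at r = p+1.
By induction, the statement is established for all r ≥ 1.

v_r = -5^(r - 1) + 7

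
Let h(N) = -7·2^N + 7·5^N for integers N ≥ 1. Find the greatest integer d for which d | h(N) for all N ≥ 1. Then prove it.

Computing the first values: h(1) = 21 and h(2) = 147; gcd(21, 147) = 21, so d ≤ 21.
We prove 21 | -7·2^N + 7·5^N for all N ≥ 1 by induction on N.
When N = 1: h(1) = 21 = 21·(1), so 21 | h(1).
Inductive step: assume the claim holds for N = p, i.e. 21 | h(p). Then
h(p+1) − 5·h(p) = (-7·2^(p+1) + 7·5^(p+1)) − 5·(-7·2^p + 7·5^p) = (-7)·2^p·(2 − 5) = (21)·2^p. Since 21 | h(p) by the inductive hypothesis, 21 | 5·h(p); and 21 | 21 since 21 = 21·1. Therefore 21 | h(p+1).
Hence, by induction on N, the claim holds for every N ≥ 1.
Therefore the largest such d is 21.

d = 21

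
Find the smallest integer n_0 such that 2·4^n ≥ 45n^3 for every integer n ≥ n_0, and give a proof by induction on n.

At n = 6: 8192 < 9720, so the inequality fails and n_0 ≥ 7. We prove 2·4^n ≥ 45n^3 for all n ≥ 7.
Base step (n = 7): 2·4^n = 32768 and 45n^3 = 15435, so 32768 ≥ 15435.
Inductive step: suppose the statement holds for some j ≥ 7, so 2·4^j ≥ 45j^3.
Then 2·4^(j + 1) = 4·(2·4^j) ≥ 4·(45j^3).
Also, for j ≥ 7 we have 4·(45j^3) ≥ 45(j+1)^3, since 4 ≥ (1 + 1/j)^3 for all j ≥ 7.
Combining, 2·4^(j + 1) ≥ 45(j+1)^3.
By the principle of mathematical induction, the result holds for all n ≥ 7.
Hence the smallest such n_0 is 7.

n_0 = 7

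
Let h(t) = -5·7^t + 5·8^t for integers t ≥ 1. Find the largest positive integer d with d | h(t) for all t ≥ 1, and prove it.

Computing the first values: h(1) = 5 and h(2) = 75; gcd(5, 75) = 5, so d ≤ 5.
We prove 5 | -5·7^t + 5·8^t for all t ≥ 1 by induction on t.
Base step (t = 1): h(1) = 5 = 5·(1), so 5 | h(1).
Suppose the result is true for t = j, i.e. 5 | h(j). Then
h(j+1) − 8·h(j) = (-5·7^(j+1) + 5·8^(j+1)) − 8·(-5·7^j + 5·8^j) = (-5)·7^j·(7 − 8) = (5)·7^j. Since 5 | h(j) by the inductive hypothesis, 5 | 8·h(j); and 5 | 5 since 5 = 5·1. Therefore 5 | h(j+1).
By the principle of mathematical induction, the result holds for all t ≥ 1.
Therefore the largest such d is 5.

d = 5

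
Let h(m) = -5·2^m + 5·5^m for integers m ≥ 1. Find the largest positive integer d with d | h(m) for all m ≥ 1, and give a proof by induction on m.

Computing the first values: h(1) = 15 and h(2) = 105; gcd(15, 105) = 15, so d ≤ 15.
We prove 15 | -5·2^m + 5·5^m for all m ≥ 1 by induction on m.
Base step (m = 1): h(1) = 15 = 15·(1), so 15 | h(1).
Inductive step: suppose the statement holds for some r ≥ 1, i.e. 15 | h(r). Then
h(r+1) − 5·h(r) = (-5·2^(r+1) + 5·5^(r+1)) − 5·(-5·2^r + 5·5^r) = (-5)·2^r·(2 − 5) = (15)·2^r. Since 15 | h(r) by the inductive hypothesis, 15 | 5·h(r); and 15 | 15 since 15 = 15·1. Therefore 15 | h(r+1).
By induction, the statement is established for all m ≥ 1.
Therefore the largest such d is 15.

d = 15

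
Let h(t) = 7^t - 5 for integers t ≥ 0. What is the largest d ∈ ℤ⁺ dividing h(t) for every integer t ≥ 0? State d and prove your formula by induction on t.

Computing the first values: h(0) = -4 and h(1) = 2; gcd(-4, 2) = 2, so d ≤ 2.
We prove 2 | 7^t - 5 for all t ≥ 0 by induction on t.
Base step (t = 0): h(0) = -4 = 2·(-2), so 2 | h(0).
Inductive step: assume the claim holds for t = p, i.e. 2 | h(p). Then
h(p+1) = 7^(p+1) - 5 = 7·(7^p - 5) + 30 = 7·h(p) + 30. The first term is divisible by 2 by the inductive hypothesis, and 30 is divisible by 2. Hence 2 | h(p+1).
By the principle of mathematical induction, the result holds for all t ≥ 0.
Therefore the largest such d is 2.

d = 2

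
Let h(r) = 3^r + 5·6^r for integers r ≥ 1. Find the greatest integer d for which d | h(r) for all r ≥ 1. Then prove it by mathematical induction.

Computing the first values: h(1) = 33 and h(2) = 189; gcd(33, 189) = 3, so d ≤ 3.
We prove 3 | 3^r + 5·6^r for all r ≥ 1 by induction on r.
When r = 1: h(1) = 33 = 3·(11), so 3 | h(1).
Suppose the result is true for r = k, i.e. 3 | h(k). Then
h(k+1) − 6·h(k) = (3^(k+1) + 5·6^(k+1)) − 6·(3^k + 5·6^k) = (1)·3^k·(3 − 6) = (-3)·3^k. Since 3 | h(k) by the inductive hypothesis, 3 | 6·h(k); and 3 | -3 since -3 = 3·-1. Therefore 3 | h(k+1).
By the principle of mathematical induction, the result holds for all r ≥ 1.
Therefore the largest such d is 3.

d = 3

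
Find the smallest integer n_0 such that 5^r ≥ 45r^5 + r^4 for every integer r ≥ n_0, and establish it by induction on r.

At r = 9: 1953125 < 2663766, so the inequality fails and n_0 ≥ 10. We prove 5^r ≥ 45r^5 + r^4 for all r ≥ 10.
When r = 10: 5^r = 9765625 and 45r^5 + r^4 = 4510000, so 9765625 ≥ 4510000.
Suppose the result is true for r = k, so 5^k ≥ 45k^5 + k^4.
Then 5^(k + 1) = 5·(5^k) ≥ 5·(45k^5 + k^4).
Also, for k ≥ 10 we have 5·(45k^5 + k^4) ≥ 45(k+1)^5 + (k+1)^4, since 5·(45k^5 + k^4) − (45(k+1)^5 + (k+1)^4) = 180k^5 - 221k^4 - 454k^3 - 456k^2 - 229k - 46, which is nonnegative for all k ≥ 10.
Combining, 5^(k + 1) ≥ 45(k+1)^5 + (k+1)^4.
Hence, by induction on r, the claim holds for every r ≥ 10.
Hence the smallest such n_0 is 10.

n_0 = 10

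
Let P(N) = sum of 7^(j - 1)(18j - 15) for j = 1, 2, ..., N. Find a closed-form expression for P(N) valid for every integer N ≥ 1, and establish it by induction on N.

We claim P(N) = 3·7^N(N - 1) + 3 for all N ≥ 1.
When N = 1: P(1) = 3, and the closed form gives 3. They agree.
For the inductive step, assume it holds for an arbitrary j ≥ 1, so P(j) = 3·7^j(j - 1) + 3.
Then P(j+1) = P(j) + (7^j(18j + 3)) = (3·7^j(j - 1) + 3) + (7^j(18j + 3)).
Simplifying, P(j+1) = 21·7^j·j + 3 = 3·7^(j+1)((j+1) - 1) + 3,
which is the closed form with N = j+1.
By the principle of mathematical induction, the result holds for all N ≥ 1.

P(N) = 3·7^N(N - 1) + 3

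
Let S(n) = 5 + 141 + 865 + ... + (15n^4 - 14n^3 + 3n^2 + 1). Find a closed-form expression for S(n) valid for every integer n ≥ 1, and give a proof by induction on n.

We claim S(n) = n(3n^4 + 4n^3 - n^2 - 2n + 1) for all n ≥ 1.
Base step (n = 1): S(1) = 5, and the closed form gives 5. They agree.
Suppose the result is true for n = r, so S(r) = r(3r^4 + 4r^3 - r^2 - 2r + 1).
Then S(r+1) = S(r) + (15r^4 + 46r^3 + 51r^2 + 24r + 5) = (r(3r^4 + 4r^3 - r^2 - 2r + 1)) + (15r^4 + 46r^3 + 51r^2 + 24r + 5).
Simplifying, S(r+1) = (r + 1)(3r^4 + 16r^3 + 29r^2 + 20r + 5) = (r+1)(3(r+1)^4 + 4(r+1)^3 - (r+1)^2 - 2(r+1) + 1),
which is the closed form with n = r+1.
Hence, by induction on n, the claim holds for every n ≥ 1.

S(n) = n(3n^4 + 4n^3 - n^2 - 2n + 1)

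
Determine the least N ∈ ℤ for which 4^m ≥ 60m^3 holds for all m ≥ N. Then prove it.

N = 8

At m = 7: 16384 < 20580, so the inequality fails and N ≥ 8. We prove 4^m ≥ 60m^3 for all m ≥ 8.
For the base case m = 8: 4^m = 65536 and 60m^3 = 30720, so 65536 ≥ 30720.
For the inductive step, assume it holds for an arbitrary r ≥ 8, so 4^r ≥ 60r^3.
Then 4^(r + 1) = 4·(4^r) ≥ 4·(60r^3).
Also, for r ≥ 8 we have 4·(60r^3) ≥ 60(r+1)^3, since 4 ≥ (1 + 1/r)^3 for all r ≥ 8.
Combining, 4^(r + 1) ≥ 60(r+1)^3.
By induction, the statement is established for all m ≥ 8.
Hence the smallest such N is 8.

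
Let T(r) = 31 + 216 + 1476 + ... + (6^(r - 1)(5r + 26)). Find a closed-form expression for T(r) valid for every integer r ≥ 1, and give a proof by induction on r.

T(r) = 6^r(r + 5) - 5

We claim T(r) = 6^r(r + 5) - 5 for all r ≥ 1.
For the base case r = 1: T(1) = 31, and the closed form gives 31. They agree.
Inductive step: suppose the statement holds for some i ≥ 1, so T(i) = 6^i(i + 5) - 5.
Then T(i+1) = T(i) + (6^i(5i + 31)) = (6^i(i + 5) - 5) + (6^i(5i + 31)).
Simplifying, T(i+1) = 6^(i + 1)i + 6^(i + 2) - 5 = 6^(i+1)((i+1) + 5) - 5,
which is the closed form with r = i+1.
This completes the induction.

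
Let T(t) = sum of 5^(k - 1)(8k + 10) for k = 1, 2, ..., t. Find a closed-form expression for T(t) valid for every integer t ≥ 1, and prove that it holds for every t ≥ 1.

T(t) = 2·5^t(t + 1) - 2

We claim T(t) = 2·5^t(t + 1) - 2 for all t ≥ 1.
For the base case t = 1: T(1) = 18, and the closed form gives 18. They agree.
Inductive step: assume the claim holds for t = k, so T(k) = 2·5^k(k + 1) - 2.
Then T(k+1) = T(k) + (5^k(8k + 18)) = (2·5^k(k + 1) - 2) + (5^k(8k + 18)).
Simplifying, T(k+1) = 10·5^k·k + 20·5^k - 2 = 2·5^(k+1)((k+1) + 1) - 2,
which is the closed form with t = k+1.
Hence, by induction on t, the claim holds for every t ≥ 1.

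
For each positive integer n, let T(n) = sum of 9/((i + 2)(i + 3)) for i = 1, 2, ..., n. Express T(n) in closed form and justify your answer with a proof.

We claim T(n) = 3n/(n + 3) for all n ≥ 1.
When n = 1: T(1) = 3/4, and the closed form gives 3/4. They agree.
For the inductive step, assume it holds for an arbitrary i ≥ 1, so T(i) = 3i/(i + 3).
Then T(i+1) = T(i) + (9/((i + 3)(i + 4))) = (3i/(i + 3)) + (9/((i + 3)(i + 4))).
Simplifying, T(i+1) = 3(i + 1)/(i + 4) = 3(i+1)/((i+1) + 3),
which is the closed form with n = i+1.
This completes the induction.

T(n) = 3n/(n + 3)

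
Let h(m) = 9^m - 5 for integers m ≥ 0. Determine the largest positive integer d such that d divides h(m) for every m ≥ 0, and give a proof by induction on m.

d = 4

Computing the first values: h(0) = -4 and h(1) = 4; gcd(-4, 4) = 4, so d ≤ 4.
We prove 4 | 9^m - 5 for all m ≥ 0 by induction on m.
For the base case m = 0: h(0) = -4 = 4·(-1), so 4 | h(0).
Suppose the result is true for m = k, i.e. 4 | h(k). Then
h(k+1) = 9^(k+1) - 5 = 9·(9^k - 5) + 40 = 9·h(k) + 40. The first term is divisible by 4 by the inductive hypothesis, and 40 is divisible by 4. Hence 4 | h(k+1).
Hence, by induction on m, the claim holds for every m ≥ 0.
Therefore the largest such d is 4.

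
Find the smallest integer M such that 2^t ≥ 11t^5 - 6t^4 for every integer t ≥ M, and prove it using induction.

M = 28

At t = 27: 134217728 < 154649331, so the inequality fails and M ≥ 28. We prove 2^t ≥ 11t^5 - 6t^4 for all t ≥ 28.
When t = 28: 2^t = 268435456 and 11t^5 - 6t^4 = 185626112, so 268435456 ≥ 185626112.
Inductive step: suppose the statement holds for some m ≥ 28, so 2^m ≥ 11m^5 - 6m^4.
Then 2^(m + 1) = 2·(2^m) ≥ 2·(11m^5 - 6m^4).
Also, for m ≥ 28 we have 2·(11m^5 - 6m^4) ≥ 11(m+1)^5 - 6(m+1)^4, since 2·(11m^5 - 6m^4) − (11(m+1)^5 - 6(m+1)^4) = 11m^5 - 61m^4 - 86m^3 - 74m^2 - 31m - 5, which is nonnegative for all m ≥ 28.
Combining, 2^(m + 1) ≥ 11(m+1)^5 - 6(m+1)^4.
By the principle of mathematical induction, the result holds for all t ≥ 28.
Hence the smallest such M is 28.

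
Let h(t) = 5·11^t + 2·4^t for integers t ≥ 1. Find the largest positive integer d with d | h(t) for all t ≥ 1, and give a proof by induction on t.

Computing the first values: h(1) = 63 and h(2) = 637; gcd(63, 637) = 7, so d ≤ 7.
We prove 7 | 5·11^t + 2·4^t for all t ≥ 1 by induction on t.
Base step (t = 1): h(1) = 63 = 7·(9), so 7 | h(1).
Inductive step: assume the claim holds for t = m, i.e. 7 | h(m). Then
h(m+1) − 11·h(m) = (5·11^(m+1) + 2·4^(m+1)) − 11·(5·11^m + 2·4^m) = (2)·4^m·(4 − 11) = (-14)·4^m. Since 7 | h(m) by the inductive hypothesis, 7 | 11·h(m); and 7 | -14 since -14 = 7·-2. Therefore 7 | h(m+1).
By induction, the statement is established for all t ≥ 1.
Therefore the largest such d is 7.

d = 7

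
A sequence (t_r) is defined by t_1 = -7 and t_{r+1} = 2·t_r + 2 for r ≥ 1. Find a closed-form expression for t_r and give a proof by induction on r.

t_r = -5·2^(r - 1) - 2

Computing the first terms: t_1 = -7, t_2 = -12, t_3 = -22. This suggests t_r = -5·2^(r - 1) - 2.
Base step (r = 1): the formula gives -7 = -7 = t_1.
Inductive step: assume the claim holds for r = k, so t_k = -5·2^(k - 1) - 2.
Then t_{k+1} = 2·t_k + 2 = 2·(-5·2^(k - 1) - 2) + 2 = -5·2^k - 2 = -5·2^((k+1) - 1) - 2,
which is the claimed formula at r = k+1.
Hence, by induction on r, the claim holds for every r ≥ 1.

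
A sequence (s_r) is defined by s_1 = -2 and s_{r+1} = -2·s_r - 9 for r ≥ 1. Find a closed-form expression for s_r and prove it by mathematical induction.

Computing the first terms: s_1 = -2, s_2 = -5, s_3 = 1. This suggests s_r = (-2)^(r - 1) - 3.
For the base case r = 1: the formula gives -2 = -2 = s_1.
Suppose the result is true for r = j, so s_j = (-2)^(j - 1) - 3.
Then s_{j+1} = -2·s_j - 9 = -2·((-2)^(j - 1) - 3) - 9 = (-2)^j - 3 = (-2)^((j+1) - 1) - 3,
which is the claimed formula at r = j+1.
This completes the induction.

s_r = (-2)^(r - 1) - 3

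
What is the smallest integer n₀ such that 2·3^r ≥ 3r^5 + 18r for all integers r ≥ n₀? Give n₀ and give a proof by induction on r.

At r = 11: 354294 < 483351, so the inequality fails and n₀ ≥ 12. We prove 2·3^r ≥ 3r^5 + 18r for all r ≥ 12.
Base step (r = 12): 2·3^r = 1062882 and 3r^5 + 18r = 746712, so 1062882 ≥ 746712.
Suppose the result is true for r = k, so 2·3^k ≥ 3k^5 + 18k.
Then 2·3^(k + 1) = 3·(2·3^k) ≥ 3·(3k^5 + 18k).
Also, for k ≥ 12 we have 3·(3k^5 + 18k) ≥ 3(k+1)^5 + 18(k+1), since 3·(3k^5 + 18k) − (3(k+1)^5 + 18(k+1)) = 6k^5 - 15k^4 - 30k^3 - 30k^2 + 21k - 21, which is nonnegative for all k ≥ 12.
Combining, 2·3^(k + 1) ≥ 3(k+1)^5 + 18(k+1).
By induction, the statement is established for all r ≥ 12.
Hence the smallest such n₀ is 12.

n₀ = 12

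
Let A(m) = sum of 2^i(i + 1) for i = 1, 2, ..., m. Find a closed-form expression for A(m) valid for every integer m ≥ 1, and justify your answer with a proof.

We claim A(m) = 2^(m + 1)m for all m ≥ 1.
When m = 1: A(1) = 4, and the closed form gives 4. They agree.
Suppose the result is true for m = i, so A(i) = 2^(i + 1)i.
Then A(i+1) = A(i) + (2^(i + 1)(i + 2)) = (2^(i + 1)i) + (2^(i + 1)(i + 2)).
Simplifying, A(i+1) = 2^(i + 2)(i + 1) = 2^((i+1) + 1)(i+1),
which is the closed form with m = i+1.
By the principle of mathematical induction, the result holds for all m ≥ 1.

A(m) = 2^(m + 1)m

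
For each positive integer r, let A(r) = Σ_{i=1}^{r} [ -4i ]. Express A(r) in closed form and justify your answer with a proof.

A(r) = -2r(r + 1)

We claim A(r) = -2r(r + 1) for all r ≥ 1.
Base case (r = 1): A(1) = -4, and the closed form gives -4. They agree.
For the inductive step, assume it holds for an arbitrary i ≥ 1, so A(i) = 2i(-i - 1).
Then A(i+1) = A(i) + (-4i - 4) = (2i(-i - 1)) + (-4i - 4).
Simplifying, A(i+1) = -2(i + 1)(i + 2) = -2(i+1)((i+1) + 1),
which is the closed form with r = i+1.
By the principle of mathematical induction, the result holds for all r ≥ 1.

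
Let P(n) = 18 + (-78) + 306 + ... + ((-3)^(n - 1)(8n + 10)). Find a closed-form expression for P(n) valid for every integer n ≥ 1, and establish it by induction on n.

We claim P(n) = -(-3)^n(2n + 3) + 3 for all n ≥ 1.
Base case (n = 1): P(1) = 18, and the closed form gives 18. They agree.
For the inductive step, assume it holds for an arbitrary i ≥ 1, so P(i) = -(-3)^i(2i + 3) + 3.
Then P(i+1) = P(i) + ((-3)^i(8i + 18)) = (-(-3)^i(2i + 3) + 3) + ((-3)^i(8i + 18)).
Simplifying, P(i+1) = 6(-3)^i·i + 15(-3)^i + 3 = -(-3)^(i+1)(2(i+1) + 3) + 3,
which is the closed form with n = i+1.
By induction, the statement is established for all n ≥ 1.

P(n) = -(-3)^n(2n + 3) + 3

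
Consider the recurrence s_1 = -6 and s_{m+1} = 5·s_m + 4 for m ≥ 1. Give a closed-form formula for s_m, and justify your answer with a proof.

s_m = -5^m - 1

Computing the first terms: s_1 = -6, s_2 = -26, s_3 = -126. This suggests s_m = -5^m - 1.
Base case (m = 1): the formula gives -6 = -6 = s_1.
Inductive step: suppose the statement holds for some i ≥ 1, so s_i = -5^i - 1.
Then s_{i+1} = 5·s_i + 4 = 5·(-5^i - 1) + 4 = -5^(i + 1) - 1,
which is the claimed formula at m = i+1.
By induction, the statement is established for all m ≥ 1.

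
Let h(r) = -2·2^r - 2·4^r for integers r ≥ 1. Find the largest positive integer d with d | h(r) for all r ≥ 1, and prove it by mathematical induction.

d = 4

Computing the first values: h(1) = -12 and h(2) = -40; gcd(-12, -40) = 4, so d ≤ 4.
We prove 4 | -2·2^r - 2·4^r for all r ≥ 1 by induction on r.
For the base case r = 1: h(1) = -12 = 4·(-3), so 4 | h(1).
Suppose the result is true for r = p, i.e. 4 | h(p). Then
h(p+1) − 4·h(p) = (-2·2^(p+1) - 2·4^(p+1)) − 4·(-2·2^p - 2·4^p) = (-2)·2^p·(2 − 4) = (4)·2^p. Since 4 | h(p) by the inductive hypothesis, 4 | 4·h(p); and 4 | 4 since 4 = 4·1. Therefore 4 | h(p+1).
By the principle of mathematical induction, the result holds for all r ≥ 1.
Therefore the largest such d is 4.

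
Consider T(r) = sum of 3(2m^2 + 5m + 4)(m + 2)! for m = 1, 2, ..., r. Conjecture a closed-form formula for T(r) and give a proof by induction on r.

T(r) = (6r + 3)(r + 3)! - 18

We claim T(r) = (6r + 3)(r + 3)! - 18 for all r ≥ 1.
Base case (r = 1): T(1) = 198, and the closed form gives 198. They agree.
For the inductive step, assume it holds for an arbitrary m ≥ 1, so T(m) = (6m + 3)(m + 3)! - 18.
Then T(m+1) = T(m) + (3(2m^2 + 9m + 11)(m + 3)!) = ((6m + 3)(m + 3)! - 18) + (3(2m^2 + 9m + 11)(m + 3)!).
Simplifying, T(m+1) = (6(m+1) + 3)((m+1) + 3)! - 18,
which is the closed form with r = m+1.
This completes the induction.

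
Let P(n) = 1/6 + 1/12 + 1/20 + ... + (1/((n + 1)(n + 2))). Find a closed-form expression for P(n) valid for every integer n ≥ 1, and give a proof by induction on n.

P(n) = n/(2(n + 2))

We claim P(n) = n/(2(n + 2)) for all n ≥ 1.
Base case (n = 1): P(1) = 1/6, and the closed form gives 1/6. They agree.
Suppose the result is true for n = j, so P(j) = j/(2(j + 2)).
Then P(j+1) = P(j) + (1/((j + 2)(j + 3))) = (j/(2(j + 2))) + (1/((j + 2)(j + 3))).
Simplifying, P(j+1) = (j + 1)/(2(j + 3)) = (j+1)/(2((j+1) + 2)),
which is the closed form with n = j+1.
By induction, the statement is established for all n ≥ 1.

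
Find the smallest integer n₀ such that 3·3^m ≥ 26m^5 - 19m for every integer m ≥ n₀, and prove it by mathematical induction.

At m = 13: 4782969 < 9653371, so the inequality fails and n₀ ≥ 14. We prove 3·3^m ≥ 26m^5 - 19m for all m ≥ 14.
Base step (m = 14): 3·3^m = 14348907 and 26m^5 - 19m = 13983158, so 14348907 ≥ 13983158.
For the inductive step, assume it holds for an arbitrary r ≥ 14, so 3·3^r ≥ 26r^5 - 19r.
Then 3·3^(r + 1) = 3·(3·3^r) ≥ 3·(26r^5 - 19r).
Also, for r ≥ 14 we have 3·(26r^5 - 19r) ≥ 26(r+1)^5 - 19(r+1), since 3·(26r^5 - 19r) − (26(r+1)^5 - 19(r+1)) = 52r^5 - 130r^4 - 260r^3 - 260r^2 - 168r - 7, which is nonnegative for all r ≥ 14.
Combining, 3·3^(r + 1) ≥ 26(r+1)^5 - 19(r+1).
By the principle of mathematical induction, the result holds for all m ≥ 14.
Hence the smallest such n₀ is 14.

n₀ = 14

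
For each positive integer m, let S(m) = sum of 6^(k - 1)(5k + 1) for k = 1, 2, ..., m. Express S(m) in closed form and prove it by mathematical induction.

We claim S(m) = 6^m·m for all m ≥ 1.
Base step (m = 1): S(1) = 6, and the closed form gives 6. They agree.
Inductive step: assume the claim holds for m = k, so S(k) = 6^k·k.
Then S(k+1) = S(k) + (6^k(5k + 6)) = (6^k·k) + (6^k(5k + 6)).
Simplifying, S(k+1) = 6^(k + 1)(k + 1) = 6^(k+1)·(k+1),
which is the closed form with m = k+1.
Hence, by induction on m, the claim holds for every m ≥ 1.

S(m) = 6^m·m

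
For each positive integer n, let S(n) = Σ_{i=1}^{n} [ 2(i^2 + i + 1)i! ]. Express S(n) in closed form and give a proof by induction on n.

S(n) = (2n + 2)(n + 1)! - 2

We claim S(n) = (2n + 2)(n + 1)! - 2 for all n ≥ 1.
Base case (n = 1): S(1) = 6, and the closed form gives 6. They agree.
For the inductive step, assume it holds for an arbitrary i ≥ 1, so S(i) = (2i + 2)(i + 1)! - 2.
Then S(i+1) = S(i) + (2(i^2 + 3i + 3)(i + 1)!) = ((2i + 2)(i + 1)! - 2) + (2(i^2 + 3i + 3)(i + 1)!).
Simplifying, S(i+1) = (2(i+1) + 2)((i+1) + 1)! - 2,
which is the closed form with n = i+1.
This completes the induction.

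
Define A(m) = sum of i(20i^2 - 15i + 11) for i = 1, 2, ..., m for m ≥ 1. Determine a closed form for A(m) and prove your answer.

A(m) = m(m + 1)(5m^2 + 3)

We claim A(m) = m(m + 1)(5m^2 + 3) for all m ≥ 1.
Base case (m = 1): A(1) = 16, and the closed form gives 16. They agree.
Inductive step: suppose the statement holds for some i ≥ 1, so A(i) = i(5i^3 + 5i^2 + 3i + 3).
Then A(i+1) = A(i) + (20i^3 + 45i^2 + 41i + 16) = (i(5i^3 + 5i^2 + 3i + 3)) + (20i^3 + 45i^2 + 41i + 16).
Simplifying, A(i+1) = (i + 1)(i + 2)(5i^2 + 10i + 8) = (i+1)((i+1) + 1)(5(i+1)^2 + 3),
which is the closed form with m = i+1.
By the principle of mathematical induction, the result holds for all m ≥ 1.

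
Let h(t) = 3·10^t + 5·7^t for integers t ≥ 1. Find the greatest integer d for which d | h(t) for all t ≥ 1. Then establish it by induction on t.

d = 5

Computing the first values: h(1) = 65 and h(2) = 545; gcd(65, 545) = 5, so d ≤ 5.
We prove 5 | 3·10^t + 5·7^t for all t ≥ 1 by induction on t.
Base step (t = 1): h(1) = 65 = 5·(13), so 5 | h(1).
Inductive step: assume the claim holds for t = i, i.e. 5 | h(i). Then
h(i+1) − 10·h(i) = (3·10^(i+1) + 5·7^(i+1)) − 10·(3·10^i + 5·7^i) = (5)·7^i·(7 − 10) = (-15)·7^i. Since 5 | h(i) by the inductive hypothesis, 5 | 10·h(i); and 5 | -15 since -15 = 5·-3. Therefore 5 | h(i+1).
By the principle of mathematical induction, the result holds for all t ≥ 1.
Therefore the largest such d is 5.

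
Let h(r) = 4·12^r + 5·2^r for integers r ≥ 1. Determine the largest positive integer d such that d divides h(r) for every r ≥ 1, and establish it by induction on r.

Computing the first values: h(1) = 58 and h(2) = 596; gcd(58, 596) = 2, so d ≤ 2.
We prove 2 | 4·12^r + 5·2^r for all r ≥ 1 by induction on r.
When r = 1: h(1) = 58 = 2·(29), so 2 | h(1).
Suppose the result is true for r = j, i.e. 2 | h(j). Then
h(j+1) − 12·h(j) = (4·12^(j+1) + 5·2^(j+1)) − 12·(4·12^j + 5·2^j) = (5)·2^j·(2 − 12) = (-50)·2^j. Since 2 | h(j) by the inductive hypothesis, 2 | 12·h(j); and 2 | -50 since -50 = 2·-25. Therefore 2 | h(j+1).
This completes the induction.
Therefore the largest such d is 2.

d = 2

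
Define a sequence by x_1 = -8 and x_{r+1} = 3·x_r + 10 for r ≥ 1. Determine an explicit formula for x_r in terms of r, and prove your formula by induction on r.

x_r = -3^r - 5

Computing the first terms: x_1 = -8, x_2 = -14, x_3 = -32. This suggests x_r = -3^r - 5.
Base step (r = 1): the formula gives -8 = -8 = x_1.
Inductive step: assume the claim holds for r = i, so x_i = -3^i - 5.
Then x_{i+1} = 3·x_i + 10 = 3·(-3^i - 5) + 10 = -3^(i + 1) - 5,
which is the claimed formula at r = i+1.
This completes the induction.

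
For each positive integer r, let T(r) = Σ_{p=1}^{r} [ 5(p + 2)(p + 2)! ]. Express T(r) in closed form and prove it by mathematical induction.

We claim T(r) = 5(r + 3)! - 30 for all r ≥ 1.
Base step (r = 1): T(1) = 90, and the closed form gives 90. They agree.
For the inductive step, assume it holds for an arbitrary p ≥ 1, so T(p) = 5(p + 3)! - 30.
Then T(p+1) = T(p) + (5(p + 3)(p + 3)!) = (5(p + 3)! - 30) + (5(p + 3)(p + 3)!).
Simplifying, T(p+1) = 5((p+1) + 3)! - 30,
which is the closed form with r = p+1.
Hence, by induction on r, the claim holds for every r ≥ 1.

T(r) = 5(r + 3)! - 30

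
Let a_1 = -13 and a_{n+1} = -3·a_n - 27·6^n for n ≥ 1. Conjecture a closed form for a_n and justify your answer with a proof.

a_n = 5(-3)^(n - 1) - 3·6^n

Computing the first terms: a_1 = -13, a_2 = -123, a_3 = -603. This suggests a_n = 5(-3)^(n - 1) - 3·6^n.
When n = 1: the formula gives -13 = -13 = a_1.
For the inductive step, assume it holds for an arbitrary j ≥ 1, so a_j = 5(-3)^(j - 1) - 3·6^j.
Then a_{j+1} = -3·a_j - 27·6^j = -3·(5(-3)^(j - 1) - 3·6^j) - 27·6^j = 5(-3)^j - 3·6^(j + 1) = 5(-3)^((j+1) - 1) - 3·6^(j+1),
which is the claimed formula at n = j+1.
By the principle of mathematical induction, the result holds for all n ≥ 1.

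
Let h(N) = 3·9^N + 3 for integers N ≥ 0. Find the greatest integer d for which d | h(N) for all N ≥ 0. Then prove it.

Computing the first values: h(0) = 6 and h(1) = 30; gcd(6, 30) = 6, so d ≤ 6.
We prove 6 | 3·9^N + 3 for all N ≥ 0 by induction on N.
Base case (N = 0): h(0) = 6 = 6·(1), so 6 | h(0).
Suppose the result is true for N = p, i.e. 6 | h(p). Then
h(p+1) = 3·9^(p+1) + 3 = 9·(3·9^p + 3) - 24 = 9·h(p) - 24. The first term is divisible by 6 by the inductive hypothesis, and -24 is divisible by 6. Hence 6 | h(p+1).
By the principle of mathematical induction, the result holds for all N ≥ 0.
Therefore the largest such d is 6.

d = 6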